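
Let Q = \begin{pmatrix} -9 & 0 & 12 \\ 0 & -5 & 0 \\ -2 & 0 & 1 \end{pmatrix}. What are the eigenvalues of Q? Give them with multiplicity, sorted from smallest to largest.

-5, -5, -3

Characteristic polynomial: p(λ) = λ^3 + 13λ^2 + 55λ + 75 = (λ + 3)(λ + 5)^2.
Roots (with multiplicity): -5, -5, -3.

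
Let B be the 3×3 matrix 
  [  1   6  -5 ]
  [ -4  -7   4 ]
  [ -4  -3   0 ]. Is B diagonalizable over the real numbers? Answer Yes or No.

No

Characteristic polynomial: p(r) = r^3 + 6r^2 + 9r + 4 = (r + 1)^2(r + 4).
r = -1 has algebraic multiplicity 2; rank(B + 1I) = 2, so geometric multiplicity = 1.
Geometric multiplicity < algebraic multiplicity, so B is not diagonalizable.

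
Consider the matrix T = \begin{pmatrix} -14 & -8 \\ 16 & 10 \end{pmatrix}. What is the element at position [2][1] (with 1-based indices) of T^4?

-2560

Characteristic polynomial: λ^2 + 4λ - 12 = (λ - 2)(λ + 6), so the eigenvalues are -6, 2.
λ=-6: eigenvector (1, -1).
λ=2: eigenvector (1, -2).
P = [[1, 1], [-1, -2]], D = diag(-6, 2), P⁻¹ = [[2, 1], [-1, -1]].
T⁴ = P·diag(1296, 16)·P⁻¹ = [[2576, 1280], [-2560, -1264]].
The requested entry is -2560.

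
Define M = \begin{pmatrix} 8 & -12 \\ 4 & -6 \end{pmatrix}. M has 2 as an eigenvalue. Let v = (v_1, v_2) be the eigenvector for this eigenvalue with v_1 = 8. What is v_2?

4

M − 2I = [[6, -12], [4, -8]].
Solving (M − 2I)v = 0 gives the eigenspace spanned by (8, 4).
With v_1 = 8, v = (8, 4), so v_2 = 4.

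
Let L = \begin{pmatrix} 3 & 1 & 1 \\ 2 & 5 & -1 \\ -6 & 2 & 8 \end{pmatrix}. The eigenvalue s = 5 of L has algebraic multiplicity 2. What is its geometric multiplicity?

L − 5I = [[-2, 1, 1], [2, 0, -1], [-6, 2, 3]].
This matrix has rank 2, so its null space has dimension 3 − 2 = 1.

1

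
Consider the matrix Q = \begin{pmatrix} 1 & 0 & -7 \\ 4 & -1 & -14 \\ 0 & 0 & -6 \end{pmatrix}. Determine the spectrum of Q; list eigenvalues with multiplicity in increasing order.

Characteristic polynomial: p(r) = r^3 + 6r^2 - r - 6 = (r - 1)(r + 1)(r + 6).
Roots (with multiplicity): -6, -1, 1.

-6, -1, 1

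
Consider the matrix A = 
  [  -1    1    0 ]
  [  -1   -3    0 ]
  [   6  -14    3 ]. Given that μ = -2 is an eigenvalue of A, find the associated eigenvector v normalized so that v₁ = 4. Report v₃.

A + 2I = [[1, 1, 0], [-1, -1, 0], [6, -14, 5]].
Solving (A + 2I)v = 0 gives the eigenspace spanned by (4, -4, -16).
With v₁ = 4, v = (4, -4, -16), so v₃ = -16.

-16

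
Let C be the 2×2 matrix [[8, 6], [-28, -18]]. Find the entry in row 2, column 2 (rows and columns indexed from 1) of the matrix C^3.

Characteristic polynomial: λ^2 + 10λ + 24 = (λ + 4)(λ + 6), so the eigenvalues are -6, -4.
λ=-4: eigenvector (1, -2).
λ=-6: eigenvector (-3, 7).
P = [[1, -3], [-2, 7]], D = diag(-4, -6), P⁻¹ = [[7, 3], [2, 1]].
C³ = P·diag(-64, -216)·P⁻¹ = [[848, 456], [-2128, -1128]].
The requested entry is -1128.

-1128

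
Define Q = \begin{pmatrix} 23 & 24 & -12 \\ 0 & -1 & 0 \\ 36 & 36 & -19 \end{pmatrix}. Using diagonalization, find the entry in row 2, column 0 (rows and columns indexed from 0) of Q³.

Characteristic polynomial: r^3 - 3r^2 - 9r - 5 = (r - 5)(r + 1)^2, so the eigenvalues are -1, -1, 5.
r=-1: eigenvector (1, 0, 2).
r=-1: eigenvector (-1, 1, 0).
r=5: eigenvector (-2, 0, -3).
P = [[1, -1, -2], [0, 1, 0], [2, 0, -3]], D = diag(-1, -1, 5), P⁻¹ = [[-3, -3, 2], [0, 1, 0], [-2, -2, 1]].
Q³ = P·diag(-1, -1, 125)·P⁻¹ = [[503, 504, -252], [0, -1, 0], [756, 756, -379]].
The requested entry is 756.

756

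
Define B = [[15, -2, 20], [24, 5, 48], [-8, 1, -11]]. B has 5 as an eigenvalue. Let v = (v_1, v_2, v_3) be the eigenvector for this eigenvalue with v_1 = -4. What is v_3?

B − 5I = [[10, -2, 20], [24, 0, 48], [-8, 1, -16]].
Solving (B − 5I)v = 0 gives the eigenspace spanned by (-4, 0, 2).
With v_1 = -4, v = (-4, 0, 2), so v_3 = 2.

2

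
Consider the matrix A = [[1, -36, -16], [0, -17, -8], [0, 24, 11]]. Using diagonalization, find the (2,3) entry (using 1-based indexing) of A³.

Characteristic polynomial: λ^3 + 5λ^2 - λ - 5 = (λ - 1)(λ + 1)(λ + 5), so the eigenvalues are -5, -1, 1.
λ=1: eigenvector (1, 0, 0).
λ=-1: eigenvector (2, 1, -2).
λ=-5: eigenvector (4, 2, -3).
P = [[1, 2, 4], [0, 1, 2], [0, -2, -3]], D = diag(1, -1, -5), P⁻¹ = [[1, -2, 0], [0, -3, -2], [0, 2, 1]].
A³ = P·diag(1, -1, -125)·P⁻¹ = [[1, -996, -496], [0, -497, -248], [0, 744, 371]].
The requested entry is -248.

-248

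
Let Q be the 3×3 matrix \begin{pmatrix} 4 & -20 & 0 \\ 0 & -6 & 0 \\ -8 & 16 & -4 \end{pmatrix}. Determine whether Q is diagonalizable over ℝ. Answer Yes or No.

Characteristic polynomial: p(r) = r^3 + 6r^2 - 16r - 96 = (r - 4)(r + 4)(r + 6).
All 3 eigenvalues are distinct, so Q is diagonalizable.

Yes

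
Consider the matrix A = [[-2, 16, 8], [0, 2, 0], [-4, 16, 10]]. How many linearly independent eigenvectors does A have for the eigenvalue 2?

2

A − 2I = [[-4, 16, 8], [0, 0, 0], [-4, 16, 8]].
This matrix has rank 1, so its null space has dimension 3 − 1 = 2.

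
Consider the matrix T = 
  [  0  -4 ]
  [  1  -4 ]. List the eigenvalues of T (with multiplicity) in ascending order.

Characteristic polynomial: p(s) = s^2 + 4s + 4 = (s + 2)^2.
Roots (with multiplicity): -2, -2.

-2, -2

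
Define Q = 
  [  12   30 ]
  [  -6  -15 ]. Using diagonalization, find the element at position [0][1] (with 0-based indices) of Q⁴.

Characteristic polynomial: μ^2 + 3μ = μ(μ + 3), so the eigenvalues are -3, 0.
μ=-3: eigenvector (2, -1).
μ=0: eigenvector (5, -2).
P = [[2, 5], [-1, -2]], D = diag(-3, 0), P⁻¹ = [[-2, -5], [1, 2]].
Q⁴ = P·diag(81, 0)·P⁻¹ = [[-324, -810], [162, 405]].
The requested entry is -810.

-810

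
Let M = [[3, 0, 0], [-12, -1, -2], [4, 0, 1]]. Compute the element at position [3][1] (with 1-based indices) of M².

16

Characteristic polynomial: s^3 - 3s^2 - s + 3 = (s - 3)(s - 1)(s + 1), so the eigenvalues are -1, 1, 3.
s=3: eigenvector (1, -4, 2).
s=-1: eigenvector (0, 1, 0).
s=1: eigenvector (0, -1, 1).
P = [[1, 0, 0], [-4, 1, -1], [2, 0, 1]], D = diag(3, -1, 1), P⁻¹ = [[1, 0, 0], [2, 1, 1], [-2, 0, 1]].
M² = P·diag(9, 1, 1)·P⁻¹ = [[9, 0, 0], [-32, 1, 0], [16, 0, 1]].
The requested entry is 16.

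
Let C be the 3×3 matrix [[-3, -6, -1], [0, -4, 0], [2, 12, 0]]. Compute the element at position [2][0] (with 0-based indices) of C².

-6

Characteristic polynomial: λ^3 + 7λ^2 + 14λ + 8 = (λ + 1)(λ + 2)(λ + 4), so the eigenvalues are -4, -2, -1.
λ=-4: eigenvector (2, 1, -4).
λ=-2: eigenvector (1, 0, -1).
λ=-1: eigenvector (-1, 0, 2).
P = [[2, 1, -1], [1, 0, 0], [-4, -1, 2]], D = diag(-4, -2, -1), P⁻¹ = [[0, 1, 0], [2, 0, 1], [1, 2, 1]].
C² = P·diag(16, 4, 1)·P⁻¹ = [[7, 30, 3], [0, 16, 0], [-6, -60, -2]].
The requested entry is -6.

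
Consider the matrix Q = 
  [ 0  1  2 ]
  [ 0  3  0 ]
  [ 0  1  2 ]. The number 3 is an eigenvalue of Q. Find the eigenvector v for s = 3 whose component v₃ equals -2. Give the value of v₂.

-2

Q − 3I = [[-3, 1, 2], [0, 0, 0], [0, 1, -1]].
Solving (Q − 3I)v = 0 gives the eigenspace spanned by (-2, -2, -2).
With v₃ = -2, v = (-2, -2, -2), so v₂ = -2.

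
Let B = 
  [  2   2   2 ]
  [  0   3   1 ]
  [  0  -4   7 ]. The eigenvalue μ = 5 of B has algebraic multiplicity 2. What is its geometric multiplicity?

1

B − 5I = [[-3, 2, 2], [0, -2, 1], [0, -4, 2]].
This matrix has rank 2, so its null space has dimension 3 − 2 = 1.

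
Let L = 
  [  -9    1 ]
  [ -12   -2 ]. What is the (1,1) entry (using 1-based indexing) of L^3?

-489

Characteristic polynomial: s^2 + 11s + 30 = (s + 5)(s + 6), so the eigenvalues are -6, -5.
s=-6: eigenvector (1, 3).
s=-5: eigenvector (1, 4).
P = [[1, 1], [3, 4]], D = diag(-6, -5), P⁻¹ = [[4, -1], [-3, 1]].
L³ = P·diag(-216, -125)·P⁻¹ = [[-489, 91], [-1092, 148]].
The requested entry is -489.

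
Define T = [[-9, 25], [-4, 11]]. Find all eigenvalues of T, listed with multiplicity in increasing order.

1, 1

Characteristic polynomial: p(λ) = λ^2 - 2λ + 1 = (λ - 1)^2.
Roots (with multiplicity): 1, 1.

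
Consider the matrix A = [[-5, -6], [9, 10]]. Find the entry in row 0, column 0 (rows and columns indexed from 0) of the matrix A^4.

Characteristic polynomial: t^2 - 5t + 4 = (t - 4)(t - 1), so the eigenvalues are 1, 4.
t=4: eigenvector (-2, 3).
t=1: eigenvector (-1, 1).
P = [[-2, -1], [3, 1]], D = diag(4, 1), P⁻¹ = [[1, 1], [-3, -2]].
A⁴ = P·diag(256, 1)·P⁻¹ = [[-509, -510], [765, 766]].
The requested entry is -509.

-509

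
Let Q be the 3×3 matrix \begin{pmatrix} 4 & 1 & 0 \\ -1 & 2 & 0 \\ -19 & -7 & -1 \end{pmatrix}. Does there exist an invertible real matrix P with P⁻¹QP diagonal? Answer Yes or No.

Characteristic polynomial: p(s) = s^3 - 5s^2 + 3s + 9 = (s - 3)^2(s + 1).
s = 3 has algebraic multiplicity 2; rank(Q − 3I) = 2, so geometric multiplicity = 1.
Geometric multiplicity < algebraic multiplicity, so Q is not diagonalizable.

No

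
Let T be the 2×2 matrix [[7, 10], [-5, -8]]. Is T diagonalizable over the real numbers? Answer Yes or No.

Characteristic polynomial: p(r) = r^2 + r - 6 = (r - 2)(r + 3).
All 2 eigenvalues are distinct, so T is diagonalizable.

Yes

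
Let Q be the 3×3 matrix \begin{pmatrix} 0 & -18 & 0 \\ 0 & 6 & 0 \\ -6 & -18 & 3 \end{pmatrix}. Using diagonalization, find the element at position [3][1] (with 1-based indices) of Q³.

-54

Characteristic polynomial: λ^3 - 9λ^2 + 18λ = λ(λ - 6)(λ - 3), so the eigenvalues are 0, 3, 6.
λ=0: eigenvector (1, 0, 2).
λ=6: eigenvector (-3, 1, 0).
λ=3: eigenvector (0, 0, 1).
P = [[1, -3, 0], [0, 1, 0], [2, 0, 1]], D = diag(0, 6, 3), P⁻¹ = [[1, 3, 0], [0, 1, 0], [-2, -6, 1]].
Q³ = P·diag(0, 216, 27)·P⁻¹ = [[0, -648, 0], [0, 216, 0], [-54, -162, 27]].
The requested entry is -54.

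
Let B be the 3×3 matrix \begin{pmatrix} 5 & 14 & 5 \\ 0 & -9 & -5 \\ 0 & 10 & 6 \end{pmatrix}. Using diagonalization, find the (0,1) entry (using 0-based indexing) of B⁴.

Characteristic polynomial: λ^3 - 2λ^2 - 19λ + 20 = (λ - 5)(λ - 1)(λ + 4), so the eigenvalues are -4, 1, 5.
λ=-4: eigenvector (-1, 1, -1).
λ=5: eigenvector (1, 0, 0).
λ=1: eigenvector (1, -1, 2).
P = [[-1, 1, 1], [1, 0, -1], [-1, 0, 2]], D = diag(-4, 5, 1), P⁻¹ = [[0, 2, 1], [1, 1, 0], [0, 1, 1]].
B⁴ = P·diag(256, 625, 1)·P⁻¹ = [[625, 114, -255], [0, 511, 255], [0, -510, -254]].
The requested entry is 114.

114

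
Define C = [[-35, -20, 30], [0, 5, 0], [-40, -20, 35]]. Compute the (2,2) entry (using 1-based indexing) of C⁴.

Characteristic polynomial: λ^3 - 5λ^2 - 25λ + 125 = (λ - 5)^2(λ + 5), so the eigenvalues are -5, 5, 5.
λ=5: eigenvector (5, -4, 4).
λ=5: eigenvector (-2, 1, -2).
λ=-5: eigenvector (1, 0, 1).
P = [[5, -2, 1], [-4, 1, 0], [4, -2, 1]], D = diag(5, 5, -5), P⁻¹ = [[1, 0, -1], [4, 1, -4], [4, 2, -3]].
C⁴ = P·diag(625, 625, 625)·P⁻¹ = [[625, 0, 0], [0, 625, 0], [0, 0, 625]].
The requested entry is 625.

625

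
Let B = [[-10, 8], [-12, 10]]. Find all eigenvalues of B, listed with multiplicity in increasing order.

Characteristic polynomial: p(t) = t^2 - 4 = (t - 2)(t + 2).
Roots (with multiplicity): -2, 2.

-2, 2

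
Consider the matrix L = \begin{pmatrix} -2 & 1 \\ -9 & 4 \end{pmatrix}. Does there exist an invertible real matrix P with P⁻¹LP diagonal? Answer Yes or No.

Characteristic polynomial: p(λ) = λ^2 - 2λ + 1 = (λ - 1)^2.
λ = 1 has algebraic multiplicity 2; rank(L − 1I) = 1, so geometric multiplicity = 1.
Geometric multiplicity < algebraic multiplicity, so L is not diagonalizable.

No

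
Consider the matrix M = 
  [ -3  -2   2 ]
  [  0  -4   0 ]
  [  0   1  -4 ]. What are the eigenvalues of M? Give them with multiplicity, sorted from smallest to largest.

-4, -4, -3

Characteristic polynomial: p(μ) = μ^3 + 11μ^2 + 40μ + 48 = (μ + 3)(μ + 4)^2.
Roots (with multiplicity): -4, -4, -3.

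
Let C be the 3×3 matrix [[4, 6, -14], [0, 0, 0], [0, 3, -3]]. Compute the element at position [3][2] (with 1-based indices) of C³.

27

Characteristic polynomial: λ^3 - λ^2 - 12λ = λ(λ - 4)(λ + 3), so the eigenvalues are -3, 0, 4.
λ=4: eigenvector (1, 0, 0).
λ=0: eigenvector (2, 1, 1).
λ=-3: eigenvector (2, 0, 1).
P = [[1, 2, 2], [0, 1, 0], [0, 1, 1]], D = diag(4, 0, -3), P⁻¹ = [[1, 0, -2], [0, 1, 0], [0, -1, 1]].
C³ = P·diag(64, 0, -27)·P⁻¹ = [[64, 54, -182], [0, 0, 0], [0, 27, -27]].
The requested entry is 27.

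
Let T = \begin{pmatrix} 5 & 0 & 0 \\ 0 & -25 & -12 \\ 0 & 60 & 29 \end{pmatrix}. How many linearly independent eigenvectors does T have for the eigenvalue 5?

2

T − 5I = [[0, 0, 0], [0, -30, -12], [0, 60, 24]].
This matrix has rank 1, so its null space has dimension 3 − 1 = 2.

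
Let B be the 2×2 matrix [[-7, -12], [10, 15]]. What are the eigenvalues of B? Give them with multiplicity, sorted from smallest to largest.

Characteristic polynomial: p(λ) = λ^2 - 8λ + 15 = (λ - 5)(λ - 3).
Roots (with multiplicity): 3, 5.

3, 5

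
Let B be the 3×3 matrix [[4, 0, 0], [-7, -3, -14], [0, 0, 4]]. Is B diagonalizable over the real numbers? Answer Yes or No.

Yes

Characteristic polynomial: p(s) = s^3 - 5s^2 - 8s + 48 = (s - 4)^2(s + 3).
s = 4 has algebraic multiplicity 2; rank(B − 4I) = 1, so geometric multiplicity = 2.
Every eigenvalue has geometric = algebraic multiplicity, so B is diagonalizable.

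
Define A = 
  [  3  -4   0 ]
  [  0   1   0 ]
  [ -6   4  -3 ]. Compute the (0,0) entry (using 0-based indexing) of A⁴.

Characteristic polynomial: r^3 - r^2 - 9r + 9 = (r - 3)(r - 1)(r + 3), so the eigenvalues are -3, 1, 3.
r=1: eigenvector (2, 1, -2).
r=3: eigenvector (1, 0, -1).
r=-3: eigenvector (0, 0, 1).
P = [[2, 1, 0], [1, 0, 0], [-2, -1, 1]], D = diag(1, 3, -3), P⁻¹ = [[0, 1, 0], [1, -2, 0], [1, 0, 1]].
A⁴ = P·diag(1, 81, 81)·P⁻¹ = [[81, -160, 0], [0, 1, 0], [0, 160, 81]].
The requested entry is 81.

81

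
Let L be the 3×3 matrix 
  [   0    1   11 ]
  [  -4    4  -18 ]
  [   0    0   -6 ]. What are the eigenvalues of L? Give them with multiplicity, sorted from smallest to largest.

Characteristic polynomial: p(t) = t^3 + 2t^2 - 20t + 24 = (t - 2)^2(t + 6).
Roots (with multiplicity): -6, 2, 2.

-6, 2, 2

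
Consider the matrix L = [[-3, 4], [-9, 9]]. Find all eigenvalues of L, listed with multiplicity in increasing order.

Characteristic polynomial: p(r) = r^2 - 6r + 9 = (r - 3)^2.
Roots (with multiplicity): 3, 3.

3, 3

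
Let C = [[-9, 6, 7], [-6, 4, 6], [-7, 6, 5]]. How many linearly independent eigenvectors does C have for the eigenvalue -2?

C + 2I = [[-7, 6, 7], [-6, 6, 6], [-7, 6, 7]].
This matrix has rank 2, so its null space has dimension 3 − 2 = 1.

1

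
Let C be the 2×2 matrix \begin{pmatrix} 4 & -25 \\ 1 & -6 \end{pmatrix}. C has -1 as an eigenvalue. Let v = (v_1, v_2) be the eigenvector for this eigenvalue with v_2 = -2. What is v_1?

C + 1I = [[5, -25], [1, -5]].
Solving (C + 1I)v = 0 gives the eigenspace spanned by (-10, -2).
With v_2 = -2, v = (-10, -2), so v_1 = -10.

-10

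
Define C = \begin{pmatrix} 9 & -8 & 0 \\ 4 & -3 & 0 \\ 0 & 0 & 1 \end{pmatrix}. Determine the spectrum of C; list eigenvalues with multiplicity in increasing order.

1, 1, 5

Characteristic polynomial: p(r) = r^3 - 7r^2 + 11r - 5 = (r - 5)(r - 1)^2.
Roots (with multiplicity): 1, 1, 5.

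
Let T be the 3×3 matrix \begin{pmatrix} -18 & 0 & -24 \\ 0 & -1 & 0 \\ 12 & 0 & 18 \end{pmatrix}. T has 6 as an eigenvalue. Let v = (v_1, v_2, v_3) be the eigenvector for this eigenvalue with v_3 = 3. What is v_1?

T − 6I = [[-24, 0, -24], [0, -7, 0], [12, 0, 12]].
Solving (T − 6I)v = 0 gives the eigenspace spanned by (-3, 0, 3).
With v_3 = 3, v = (-3, 0, 3), so v_1 = -3.

-3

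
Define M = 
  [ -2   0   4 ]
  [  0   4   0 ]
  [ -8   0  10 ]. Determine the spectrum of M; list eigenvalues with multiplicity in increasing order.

Characteristic polynomial: p(λ) = λ^3 - 12λ^2 + 44λ - 48 = (λ - 6)(λ - 4)(λ - 2).
Roots (with multiplicity): 2, 4, 6.

2, 4, 6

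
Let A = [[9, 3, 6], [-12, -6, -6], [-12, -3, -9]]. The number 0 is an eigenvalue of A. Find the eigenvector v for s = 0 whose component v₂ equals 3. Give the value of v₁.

A = [[9, 3, 6], [-12, -6, -6], [-12, -3, -9]].
Solving (A)v = 0 gives the eigenspace spanned by (-3, 3, 3).
With v₂ = 3, v = (-3, 3, 3), so v₁ = -3.

-3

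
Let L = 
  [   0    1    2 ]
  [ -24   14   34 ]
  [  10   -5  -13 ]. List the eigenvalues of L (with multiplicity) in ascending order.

Characteristic polynomial: p(t) = t^3 - t^2 - 8t + 12 = (t - 2)^2(t + 3).
Roots (with multiplicity): -3, 2, 2.

-3, 2, 2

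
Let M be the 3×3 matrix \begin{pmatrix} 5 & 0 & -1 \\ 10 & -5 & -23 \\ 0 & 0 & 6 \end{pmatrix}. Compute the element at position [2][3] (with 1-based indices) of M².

-33

Characteristic polynomial: t^3 - 6t^2 - 25t + 150 = (t - 6)(t - 5)(t + 5), so the eigenvalues are -5, 5, 6.
t=5: eigenvector (1, 1, 0).
t=-5: eigenvector (0, 1, 0).
t=6: eigenvector (-1, -3, 1).
P = [[1, 0, -1], [1, 1, -3], [0, 0, 1]], D = diag(5, -5, 6), P⁻¹ = [[1, 0, 1], [-1, 1, 2], [0, 0, 1]].
M² = P·diag(25, 25, 36)·P⁻¹ = [[25, 0, -11], [0, 25, -33], [0, 0, 36]].
The requested entry is -33.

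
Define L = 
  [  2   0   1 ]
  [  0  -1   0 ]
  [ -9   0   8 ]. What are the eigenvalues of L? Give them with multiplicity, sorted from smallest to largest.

-1, 5, 5

Characteristic polynomial: p(μ) = μ^3 - 9μ^2 + 15μ + 25 = (μ - 5)^2(μ + 1).
Roots (with multiplicity): -1, 5, 5.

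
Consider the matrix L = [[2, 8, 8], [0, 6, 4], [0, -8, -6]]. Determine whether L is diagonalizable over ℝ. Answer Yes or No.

Characteristic polynomial: p(s) = s^3 - 2s^2 - 4s + 8 = (s - 2)^2(s + 2).
s = 2 has algebraic multiplicity 2; rank(L − 2I) = 1, so geometric multiplicity = 2.
Every eigenvalue has geometric = algebraic multiplicity, so L is diagonalizable.

Yes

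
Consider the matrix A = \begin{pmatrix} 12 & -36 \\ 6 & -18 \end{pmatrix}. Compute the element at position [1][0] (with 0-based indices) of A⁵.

Characteristic polynomial: r^2 + 6r = r(r + 6), so the eigenvalues are -6, 0.
r=0: eigenvector (3, 1).
r=-6: eigenvector (2, 1).
P = [[3, 2], [1, 1]], D = diag(0, -6), P⁻¹ = [[1, -2], [-1, 3]].
A⁵ = P·diag(0, -7776)·P⁻¹ = [[15552, -46656], [7776, -23328]].
The requested entry is 7776.

7776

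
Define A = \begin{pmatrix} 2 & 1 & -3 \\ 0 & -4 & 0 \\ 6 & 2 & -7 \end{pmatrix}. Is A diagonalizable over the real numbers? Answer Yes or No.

No

Characteristic polynomial: p(λ) = λ^3 + 9λ^2 + 24λ + 16 = (λ + 1)(λ + 4)^2.
λ = -4 has algebraic multiplicity 2; rank(A + 4I) = 2, so geometric multiplicity = 1.
Geometric multiplicity < algebraic multiplicity, so A is not diagonalizable.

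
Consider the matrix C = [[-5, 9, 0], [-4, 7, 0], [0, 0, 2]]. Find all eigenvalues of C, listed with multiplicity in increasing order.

Characteristic polynomial: p(r) = r^3 - 4r^2 + 5r - 2 = (r - 2)(r - 1)^2.
Roots (with multiplicity): 1, 1, 2.

1, 1, 2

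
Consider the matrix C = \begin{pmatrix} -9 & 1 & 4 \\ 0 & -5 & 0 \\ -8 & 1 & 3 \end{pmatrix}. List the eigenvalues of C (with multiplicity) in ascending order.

Characteristic polynomial: p(t) = t^3 + 11t^2 + 35t + 25 = (t + 1)(t + 5)^2.
Roots (with multiplicity): -5, -5, -1.

-5, -5, -1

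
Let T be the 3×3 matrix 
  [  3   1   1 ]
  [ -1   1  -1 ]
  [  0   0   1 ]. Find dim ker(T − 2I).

1

T − 2I = [[1, 1, 1], [-1, -1, -1], [0, 0, -1]].
This matrix has rank 2, so its null space has dimension 3 − 2 = 1.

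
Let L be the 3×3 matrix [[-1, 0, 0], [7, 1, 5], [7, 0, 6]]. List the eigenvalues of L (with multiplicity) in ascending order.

-1, 1, 6

Characteristic polynomial: p(s) = s^3 - 6s^2 - s + 6 = (s - 6)(s - 1)(s + 1).
Roots (with multiplicity): -1, 1, 6.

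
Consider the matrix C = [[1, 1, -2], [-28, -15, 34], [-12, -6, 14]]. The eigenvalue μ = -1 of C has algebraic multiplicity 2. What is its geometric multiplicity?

C + 1I = [[2, 1, -2], [-28, -14, 34], [-12, -6, 15]].
This matrix has rank 2, so its null space has dimension 3 − 2 = 1.

1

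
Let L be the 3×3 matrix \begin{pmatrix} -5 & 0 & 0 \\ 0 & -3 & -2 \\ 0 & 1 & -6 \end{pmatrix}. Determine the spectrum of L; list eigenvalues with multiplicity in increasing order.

Characteristic polynomial: p(r) = r^3 + 14r^2 + 65r + 100 = (r + 4)(r + 5)^2.
Roots (with multiplicity): -5, -5, -4.

-5, -5, -4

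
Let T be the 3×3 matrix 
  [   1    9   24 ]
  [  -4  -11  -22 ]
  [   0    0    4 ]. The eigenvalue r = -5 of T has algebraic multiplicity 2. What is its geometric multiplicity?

1

T + 5I = [[6, 9, 24], [-4, -6, -22], [0, 0, 9]].
This matrix has rank 2, so its null space has dimension 3 − 2 = 1.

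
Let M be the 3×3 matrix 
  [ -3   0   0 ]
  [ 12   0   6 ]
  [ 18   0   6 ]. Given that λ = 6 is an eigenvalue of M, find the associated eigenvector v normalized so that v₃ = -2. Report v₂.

M − 6I = [[-9, 0, 0], [12, -6, 6], [18, 0, 0]].
Solving (M − 6I)v = 0 gives the eigenspace spanned by (0, -2, -2).
With v₃ = -2, v = (0, -2, -2), so v₂ = -2.

-2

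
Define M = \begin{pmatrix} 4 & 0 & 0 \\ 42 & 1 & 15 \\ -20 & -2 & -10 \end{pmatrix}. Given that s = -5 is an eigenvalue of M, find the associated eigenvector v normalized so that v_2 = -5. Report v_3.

2

M + 5I = [[9, 0, 0], [42, 6, 15], [-20, -2, -5]].
Solving (M + 5I)v = 0 gives the eigenspace spanned by (0, -5, 2).
With v_2 = -5, v = (0, -5, 2), so v_3 = 2.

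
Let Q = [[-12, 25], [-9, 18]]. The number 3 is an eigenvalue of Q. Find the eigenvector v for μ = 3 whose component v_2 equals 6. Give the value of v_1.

Q − 3I = [[-15, 25], [-9, 15]].
Solving (Q − 3I)v = 0 gives the eigenspace spanned by (10, 6).
With v_2 = 6, v = (10, 6), so v_1 = 10.

10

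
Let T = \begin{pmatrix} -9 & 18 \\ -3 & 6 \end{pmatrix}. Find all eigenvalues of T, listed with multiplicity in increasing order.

-3, 0

Characteristic polynomial: p(s) = s^2 + 3s = s(s + 3).
Roots (with multiplicity): -3, 0.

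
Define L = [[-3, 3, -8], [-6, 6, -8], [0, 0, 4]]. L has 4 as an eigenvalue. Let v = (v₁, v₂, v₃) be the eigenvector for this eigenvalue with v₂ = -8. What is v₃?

4

L − 4I = [[-7, 3, -8], [-6, 2, -8], [0, 0, 0]].
Solving (L − 4I)v = 0 gives the eigenspace spanned by (-8, -8, 4).
With v₂ = -8, v = (-8, -8, 4), so v₃ = 4.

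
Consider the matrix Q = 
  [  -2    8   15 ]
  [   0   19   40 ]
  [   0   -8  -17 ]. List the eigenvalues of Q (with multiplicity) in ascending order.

Characteristic polynomial: p(s) = s^3 - 7s - 6 = (s - 3)(s + 1)(s + 2).
Roots (with multiplicity): -2, -1, 3.

-2, -1, 3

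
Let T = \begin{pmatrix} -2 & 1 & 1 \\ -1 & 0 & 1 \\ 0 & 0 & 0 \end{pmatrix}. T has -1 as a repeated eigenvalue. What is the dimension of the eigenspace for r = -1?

T + 1I = [[-1, 1, 1], [-1, 1, 1], [0, 0, 1]].
This matrix has rank 2, so its null space has dimension 3 − 2 = 1.

1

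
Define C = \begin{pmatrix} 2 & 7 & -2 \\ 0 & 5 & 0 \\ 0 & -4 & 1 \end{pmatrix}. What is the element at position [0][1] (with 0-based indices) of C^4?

1797

Characteristic polynomial: t^3 - 8t^2 + 17t - 10 = (t - 5)(t - 2)(t - 1), so the eigenvalues are 1, 2, 5.
t=5: eigenvector (3, 1, -1).
t=2: eigenvector (1, 0, 0).
t=1: eigenvector (2, 0, 1).
P = [[3, 1, 2], [1, 0, 0], [-1, 0, 1]], D = diag(5, 2, 1), P⁻¹ = [[0, 1, 0], [1, -5, -2], [0, 1, 1]].
C⁴ = P·diag(625, 16, 1)·P⁻¹ = [[16, 1797, -30], [0, 625, 0], [0, -624, 1]].
The requested entry is 1797.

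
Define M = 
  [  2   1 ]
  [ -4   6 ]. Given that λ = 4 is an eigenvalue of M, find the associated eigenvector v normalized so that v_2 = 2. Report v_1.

M − 4I = [[-2, 1], [-4, 2]].
Solving (M − 4I)v = 0 gives the eigenspace spanned by (1, 2).
With v_2 = 2, v = (1, 2), so v_1 = 1.

1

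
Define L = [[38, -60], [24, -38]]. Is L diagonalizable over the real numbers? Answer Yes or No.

Characteristic polynomial: p(r) = r^2 - 4 = (r - 2)(r + 2).
All 2 eigenvalues are distinct, so L is diagonalizable.

Yes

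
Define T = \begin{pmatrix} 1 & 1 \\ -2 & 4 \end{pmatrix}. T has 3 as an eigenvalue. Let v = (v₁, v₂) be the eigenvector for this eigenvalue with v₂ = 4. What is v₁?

T − 3I = [[-2, 1], [-2, 1]].
Solving (T − 3I)v = 0 gives the eigenspace spanned by (2, 4).
With v₂ = 4, v = (2, 4), so v₁ = 2.

2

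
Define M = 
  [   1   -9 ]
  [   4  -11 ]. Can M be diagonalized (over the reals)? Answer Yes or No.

No

Characteristic polynomial: p(t) = t^2 + 10t + 25 = (t + 5)^2.
t = -5 has algebraic multiplicity 2; rank(M + 5I) = 1, so geometric multiplicity = 1.
Geometric multiplicity < algebraic multiplicity, so M is not diagonalizable.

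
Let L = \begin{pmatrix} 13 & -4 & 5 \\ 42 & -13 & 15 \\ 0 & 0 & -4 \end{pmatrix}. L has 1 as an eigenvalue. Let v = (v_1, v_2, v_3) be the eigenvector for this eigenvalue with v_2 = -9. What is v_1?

L − 1I = [[12, -4, 5], [42, -14, 15], [0, 0, -5]].
Solving (L − 1I)v = 0 gives the eigenspace spanned by (-3, -9, 0).
With v_2 = -9, v = (-3, -9, 0), so v_1 = -3.

-3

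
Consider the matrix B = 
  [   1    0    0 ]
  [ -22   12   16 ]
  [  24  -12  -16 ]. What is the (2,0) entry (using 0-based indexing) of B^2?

-96

Characteristic polynomial: r^3 + 3r^2 - 4r = r(r - 1)(r + 4), so the eigenvalues are -4, 0, 1.
r=1: eigenvector (1, 2, 0).
r=0: eigenvector (0, 4, -3).
r=-4: eigenvector (0, -1, 1).
P = [[1, 0, 0], [2, 4, -1], [0, -3, 1]], D = diag(1, 0, -4), P⁻¹ = [[1, 0, 0], [-2, 1, 1], [-6, 3, 4]].
B² = P·diag(1, 0, 16)·P⁻¹ = [[1, 0, 0], [98, -48, -64], [-96, 48, 64]].
The requested entry is -96.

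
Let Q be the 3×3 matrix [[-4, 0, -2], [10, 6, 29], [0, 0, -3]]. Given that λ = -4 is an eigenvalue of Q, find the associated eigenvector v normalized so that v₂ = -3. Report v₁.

3

Q + 4I = [[0, 0, -2], [10, 10, 29], [0, 0, 1]].
Solving (Q + 4I)v = 0 gives the eigenspace spanned by (3, -3, 0).
With v₂ = -3, v = (3, -3, 0), so v₁ = 3.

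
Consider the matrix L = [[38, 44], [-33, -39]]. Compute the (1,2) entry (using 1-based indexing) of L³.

Characteristic polynomial: μ^2 + μ - 30 = (μ - 5)(μ + 6), so the eigenvalues are -6, 5.
μ=5: eigenvector (-4, 3).
μ=-6: eigenvector (-1, 1).
P = [[-4, -1], [3, 1]], D = diag(5, -6), P⁻¹ = [[-1, -1], [3, 4]].
L³ = P·diag(125, -216)·P⁻¹ = [[1148, 1364], [-1023, -1239]].
The requested entry is 1364.

1364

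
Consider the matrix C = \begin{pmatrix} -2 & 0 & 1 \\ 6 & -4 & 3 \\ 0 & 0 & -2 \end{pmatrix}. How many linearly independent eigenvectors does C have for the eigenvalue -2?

1

C + 2I = [[0, 0, 1], [6, -2, 3], [0, 0, 0]].
This matrix has rank 2, so its null space has dimension 3 − 2 = 1.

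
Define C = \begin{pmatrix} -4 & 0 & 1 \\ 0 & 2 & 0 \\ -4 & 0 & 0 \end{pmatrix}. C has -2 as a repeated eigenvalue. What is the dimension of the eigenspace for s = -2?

1

C + 2I = [[-2, 0, 1], [0, 4, 0], [-4, 0, 2]].
This matrix has rank 2, so its null space has dimension 3 − 2 = 1.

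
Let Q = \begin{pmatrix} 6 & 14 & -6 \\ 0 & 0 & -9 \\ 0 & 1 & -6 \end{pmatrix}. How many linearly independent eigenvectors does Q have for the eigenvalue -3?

Q + 3I = [[9, 14, -6], [0, 3, -9], [0, 1, -3]].
This matrix has rank 2, so its null space has dimension 3 − 2 = 1.

1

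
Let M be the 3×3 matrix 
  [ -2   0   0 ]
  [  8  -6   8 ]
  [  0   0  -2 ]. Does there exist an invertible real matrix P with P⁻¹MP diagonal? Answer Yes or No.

Yes

Characteristic polynomial: p(μ) = μ^3 + 10μ^2 + 28μ + 24 = (μ + 2)^2(μ + 6).
μ = -2 has algebraic multiplicity 2; rank(M + 2I) = 1, so geometric multiplicity = 2.
Every eigenvalue has geometric = algebraic multiplicity, so M is diagonalizable.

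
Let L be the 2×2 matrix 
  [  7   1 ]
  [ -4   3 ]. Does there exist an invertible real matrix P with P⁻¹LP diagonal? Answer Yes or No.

Characteristic polynomial: p(r) = r^2 - 10r + 25 = (r - 5)^2.
r = 5 has algebraic multiplicity 2; rank(L − 5I) = 1, so geometric multiplicity = 1.
Geometric multiplicity < algebraic multiplicity, so L is not diagonalizable.

No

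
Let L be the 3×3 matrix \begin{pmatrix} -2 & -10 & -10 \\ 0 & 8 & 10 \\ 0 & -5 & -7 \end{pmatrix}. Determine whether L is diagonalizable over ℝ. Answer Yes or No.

Yes

Characteristic polynomial: p(r) = r^3 + r^2 - 8r - 12 = (r - 3)(r + 2)^2.
r = -2 has algebraic multiplicity 2; rank(L + 2I) = 1, so geometric multiplicity = 2.
Every eigenvalue has geometric = algebraic multiplicity, so L is diagonalizable.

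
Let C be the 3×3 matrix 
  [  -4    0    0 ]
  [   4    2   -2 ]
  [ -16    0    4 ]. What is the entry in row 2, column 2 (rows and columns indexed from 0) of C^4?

Characteristic polynomial: μ^3 - 2μ^2 - 16μ + 32 = (μ - 4)(μ - 2)(μ + 4), so the eigenvalues are -4, 2, 4.
μ=-4: eigenvector (1, 0, 2).
μ=2: eigenvector (0, 1, 0).
μ=4: eigenvector (0, -1, 1).
P = [[1, 0, 0], [0, 1, -1], [2, 0, 1]], D = diag(-4, 2, 4), P⁻¹ = [[1, 0, 0], [-2, 1, 1], [-2, 0, 1]].
C⁴ = P·diag(256, 16, 256)·P⁻¹ = [[256, 0, 0], [480, 16, -240], [0, 0, 256]].
The requested entry is 256.

256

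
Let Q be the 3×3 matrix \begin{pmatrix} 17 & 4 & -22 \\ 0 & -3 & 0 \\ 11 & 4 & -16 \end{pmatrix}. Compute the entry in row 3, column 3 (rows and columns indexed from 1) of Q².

14

Characteristic polynomial: λ^3 + 2λ^2 - 33λ - 90 = (λ - 6)(λ + 3)(λ + 5), so the eigenvalues are -5, -3, 6.
λ=6: eigenvector (2, 0, 1).
λ=-3: eigenvector (2, 1, 2).
λ=-5: eigenvector (1, 0, 1).
P = [[2, 2, 1], [0, 1, 0], [1, 2, 1]], D = diag(6, -3, -5), P⁻¹ = [[1, 0, -1], [0, 1, 0], [-1, -2, 2]].
Q² = P·diag(36, 9, 25)·P⁻¹ = [[47, -32, -22], [0, 9, 0], [11, -32, 14]].
The requested entry is 14.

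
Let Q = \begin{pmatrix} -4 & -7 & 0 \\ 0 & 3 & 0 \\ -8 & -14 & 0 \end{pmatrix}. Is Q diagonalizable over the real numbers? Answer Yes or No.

Yes

Characteristic polynomial: p(λ) = λ^3 + λ^2 - 12λ = λ(λ - 3)(λ + 4).
All 3 eigenvalues are distinct, so Q is diagonalizable.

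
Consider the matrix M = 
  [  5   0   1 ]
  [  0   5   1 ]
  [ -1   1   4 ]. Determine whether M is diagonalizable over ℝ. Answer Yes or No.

No

Characteristic polynomial: p(r) = r^3 - 14r^2 + 65r - 100 = (r - 5)^2(r - 4).
r = 5 has algebraic multiplicity 2; rank(M − 5I) = 2, so geometric multiplicity = 1.
Geometric multiplicity < algebraic multiplicity, so M is not diagonalizable.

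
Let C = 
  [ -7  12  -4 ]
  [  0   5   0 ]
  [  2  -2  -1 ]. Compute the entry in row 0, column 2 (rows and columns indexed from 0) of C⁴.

1088

Characteristic polynomial: s^3 + 3s^2 - 25s - 75 = (s - 5)(s + 3)(s + 5), so the eigenvalues are -5, -3, 5.
s=-3: eigenvector (1, 0, -1).
s=5: eigenvector (1, 1, 0).
s=-5: eigenvector (2, 0, -1).
P = [[1, 1, 2], [0, 1, 0], [-1, 0, -1]], D = diag(-3, 5, -5), P⁻¹ = [[-1, 1, -2], [0, 1, 0], [1, -1, 1]].
C⁴ = P·diag(81, 625, 625)·P⁻¹ = [[1169, -544, 1088], [0, 625, 0], [-544, 544, -463]].
The requested entry is 1088.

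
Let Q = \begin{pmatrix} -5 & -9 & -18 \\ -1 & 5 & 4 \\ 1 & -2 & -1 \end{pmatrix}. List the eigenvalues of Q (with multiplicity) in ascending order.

-2, -2, 3

Characteristic polynomial: p(μ) = μ^3 + μ^2 - 8μ - 12 = (μ - 3)(μ + 2)^2.
Roots (with multiplicity): -2, -2, 3.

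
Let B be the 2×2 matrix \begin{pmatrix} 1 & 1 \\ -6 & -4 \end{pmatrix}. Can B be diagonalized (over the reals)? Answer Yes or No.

Yes

Characteristic polynomial: p(s) = s^2 + 3s + 2 = (s + 1)(s + 2).
All 2 eigenvalues are distinct, so B is diagonalizable.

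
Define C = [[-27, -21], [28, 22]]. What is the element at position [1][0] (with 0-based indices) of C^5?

31108

Characteristic polynomial: μ^2 + 5μ - 6 = (μ - 1)(μ + 6), so the eigenvalues are -6, 1.
μ=-6: eigenvector (-1, 1).
μ=1: eigenvector (-3, 4).
P = [[-1, -3], [1, 4]], D = diag(-6, 1), P⁻¹ = [[-4, -3], [1, 1]].
C⁵ = P·diag(-7776, 1)·P⁻¹ = [[-31107, -23331], [31108, 23332]].
The requested entry is 31108.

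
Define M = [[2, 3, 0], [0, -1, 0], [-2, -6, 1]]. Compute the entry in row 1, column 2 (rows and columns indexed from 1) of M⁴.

15

Characteristic polynomial: μ^3 - 2μ^2 - μ + 2 = (μ - 2)(μ - 1)(μ + 1), so the eigenvalues are -1, 1, 2.
μ=-1: eigenvector (1, -1, -2).
μ=2: eigenvector (1, 0, -2).
μ=1: eigenvector (0, 0, 1).
P = [[1, 1, 0], [-1, 0, 0], [-2, -2, 1]], D = diag(-1, 2, 1), P⁻¹ = [[0, -1, 0], [1, 1, 0], [2, 0, 1]].
M⁴ = P·diag(1, 16, 1)·P⁻¹ = [[16, 15, 0], [0, 1, 0], [-30, -30, 1]].
The requested entry is 15.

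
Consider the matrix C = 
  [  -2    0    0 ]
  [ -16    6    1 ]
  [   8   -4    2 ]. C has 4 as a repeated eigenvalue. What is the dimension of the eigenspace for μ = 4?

C − 4I = [[-6, 0, 0], [-16, 2, 1], [8, -4, -2]].
This matrix has rank 2, so its null space has dimension 3 − 2 = 1.

1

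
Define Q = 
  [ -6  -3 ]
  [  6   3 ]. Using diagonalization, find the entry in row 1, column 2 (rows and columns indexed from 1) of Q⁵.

Characteristic polynomial: μ^2 + 3μ = μ(μ + 3), so the eigenvalues are -3, 0.
μ=-3: eigenvector (1, -1).
μ=0: eigenvector (-1, 2).
P = [[1, -1], [-1, 2]], D = diag(-3, 0), P⁻¹ = [[2, 1], [1, 1]].
Q⁵ = P·diag(-243, 0)·P⁻¹ = [[-486, -243], [486, 243]].
The requested entry is -243.

-243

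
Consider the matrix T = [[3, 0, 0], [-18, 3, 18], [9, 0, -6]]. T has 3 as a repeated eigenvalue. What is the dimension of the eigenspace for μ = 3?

2

T − 3I = [[0, 0, 0], [-18, 0, 18], [9, 0, -9]].
This matrix has rank 1, so its null space has dimension 3 − 1 = 2.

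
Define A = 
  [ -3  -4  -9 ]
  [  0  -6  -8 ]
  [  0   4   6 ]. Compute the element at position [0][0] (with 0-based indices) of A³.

-27

Characteristic polynomial: λ^3 + 3λ^2 - 4λ - 12 = (λ - 2)(λ + 2)(λ + 3), so the eigenvalues are -3, -2, 2.
λ=-3: eigenvector (1, 0, 0).
λ=-2: eigenvector (1, 2, -1).
λ=2: eigenvector (-1, -1, 1).
P = [[1, 1, -1], [0, 2, -1], [0, -1, 1]], D = diag(-3, -2, 2), P⁻¹ = [[1, 0, 1], [0, 1, 1], [0, 1, 2]].
A³ = P·diag(-27, -8, 8)·P⁻¹ = [[-27, -16, -51], [0, -24, -32], [0, 16, 24]].
The requested entry is -27.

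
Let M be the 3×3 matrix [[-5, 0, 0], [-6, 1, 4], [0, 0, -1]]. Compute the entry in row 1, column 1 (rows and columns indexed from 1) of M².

Characteristic polynomial: λ^3 + 5λ^2 - λ - 5 = (λ - 1)(λ + 1)(λ + 5), so the eigenvalues are -5, -1, 1.
λ=-5: eigenvector (1, 1, 0).
λ=1: eigenvector (0, 1, 0).
λ=-1: eigenvector (0, -2, 1).
P = [[1, 0, 0], [1, 1, -2], [0, 0, 1]], D = diag(-5, 1, -1), P⁻¹ = [[1, 0, 0], [-1, 1, 2], [0, 0, 1]].
M² = P·diag(25, 1, 1)·P⁻¹ = [[25, 0, 0], [24, 1, 0], [0, 0, 1]].
The requested entry is 25.

25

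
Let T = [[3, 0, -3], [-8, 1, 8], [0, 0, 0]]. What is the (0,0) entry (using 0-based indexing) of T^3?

27

Characteristic polynomial: s^3 - 4s^2 + 3s = s(s - 3)(s - 1), so the eigenvalues are 0, 1, 3.
s=3: eigenvector (1, -4, 0).
s=1: eigenvector (0, 1, 0).
s=0: eigenvector (1, 0, 1).
P = [[1, 0, 1], [-4, 1, 0], [0, 0, 1]], D = diag(3, 1, 0), P⁻¹ = [[1, 0, -1], [4, 1, -4], [0, 0, 1]].
T³ = P·diag(27, 1, 0)·P⁻¹ = [[27, 0, -27], [-104, 1, 104], [0, 0, 0]].
The requested entry is 27.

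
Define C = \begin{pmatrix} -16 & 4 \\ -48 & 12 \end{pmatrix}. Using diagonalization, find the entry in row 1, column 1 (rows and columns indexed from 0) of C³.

192

Characteristic polynomial: t^2 + 4t = t(t + 4), so the eigenvalues are -4, 0.
t=-4: eigenvector (1, 3).
t=0: eigenvector (1, 4).
P = [[1, 1], [3, 4]], D = diag(-4, 0), P⁻¹ = [[4, -1], [-3, 1]].
C³ = P·diag(-64, 0)·P⁻¹ = [[-256, 64], [-768, 192]].
The requested entry is 192.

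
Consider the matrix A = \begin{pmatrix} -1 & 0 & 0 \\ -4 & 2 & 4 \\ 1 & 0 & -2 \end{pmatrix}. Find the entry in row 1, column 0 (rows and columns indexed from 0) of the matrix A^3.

-16

Characteristic polynomial: λ^3 + λ^2 - 4λ - 4 = (λ - 2)(λ + 1)(λ + 2), so the eigenvalues are -2, -1, 2.
λ=-1: eigenvector (1, 0, 1).
λ=2: eigenvector (0, 1, 0).
λ=-2: eigenvector (0, -1, 1).
P = [[1, 0, 0], [0, 1, -1], [1, 0, 1]], D = diag(-1, 2, -2), P⁻¹ = [[1, 0, 0], [-1, 1, 1], [-1, 0, 1]].
A³ = P·diag(-1, 8, -8)·P⁻¹ = [[-1, 0, 0], [-16, 8, 16], [7, 0, -8]].
The requested entry is -16.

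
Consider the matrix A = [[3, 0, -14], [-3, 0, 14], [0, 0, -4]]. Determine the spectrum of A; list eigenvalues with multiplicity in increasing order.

-4, 0, 3

Characteristic polynomial: p(t) = t^3 + t^2 - 12t = t(t - 3)(t + 4).
Roots (with multiplicity): -4, 0, 3.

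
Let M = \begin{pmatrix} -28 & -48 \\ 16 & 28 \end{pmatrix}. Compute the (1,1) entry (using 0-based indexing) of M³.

Characteristic polynomial: λ^2 - 16 = (λ - 4)(λ + 4), so the eigenvalues are -4, 4.
λ=-4: eigenvector (-2, 1).
λ=4: eigenvector (-3, 2).
P = [[-2, -3], [1, 2]], D = diag(-4, 4), P⁻¹ = [[-2, -3], [1, 2]].
M³ = P·diag(-64, 64)·P⁻¹ = [[-448, -768], [256, 448]].
The requested entry is 448.

448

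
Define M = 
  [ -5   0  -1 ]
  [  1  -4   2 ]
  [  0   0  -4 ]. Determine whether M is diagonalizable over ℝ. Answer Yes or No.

No

Characteristic polynomial: p(t) = t^3 + 13t^2 + 56t + 80 = (t + 4)^2(t + 5).
t = -4 has algebraic multiplicity 2; rank(M + 4I) = 2, so geometric multiplicity = 1.
Geometric multiplicity < algebraic multiplicity, so M is not diagonalizable.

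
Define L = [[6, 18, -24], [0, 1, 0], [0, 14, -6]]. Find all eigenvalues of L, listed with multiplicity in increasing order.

Characteristic polynomial: p(r) = r^3 - r^2 - 36r + 36 = (r - 6)(r - 1)(r + 6).
Roots (with multiplicity): -6, 1, 6.

-6, 1, 6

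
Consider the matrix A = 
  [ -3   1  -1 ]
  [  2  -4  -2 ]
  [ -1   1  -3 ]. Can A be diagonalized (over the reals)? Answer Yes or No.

Characteristic polynomial: p(μ) = μ^3 + 10μ^2 + 32μ + 32 = (μ + 2)(μ + 4)^2.
μ = -4 has algebraic multiplicity 2; rank(A + 4I) = 2, so geometric multiplicity = 1.
Geometric multiplicity < algebraic multiplicity, so A is not diagonalizable.

No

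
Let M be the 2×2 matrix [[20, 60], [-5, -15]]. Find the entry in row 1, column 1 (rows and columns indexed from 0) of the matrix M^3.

Characteristic polynomial: μ^2 - 5μ = μ(μ - 5), so the eigenvalues are 0, 5.
μ=0: eigenvector (-3, 1).
μ=5: eigenvector (4, -1).
P = [[-3, 4], [1, -1]], D = diag(0, 5), P⁻¹ = [[1, 4], [1, 3]].
M³ = P·diag(0, 125)·P⁻¹ = [[500, 1500], [-125, -375]].
The requested entry is -375.

-375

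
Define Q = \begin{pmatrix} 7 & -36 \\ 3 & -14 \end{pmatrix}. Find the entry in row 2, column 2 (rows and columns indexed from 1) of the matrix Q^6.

62308

Characteristic polynomial: λ^2 + 7λ + 10 = (λ + 2)(λ + 5), so the eigenvalues are -5, -2.
λ=-2: eigenvector (4, 1).
λ=-5: eigenvector (3, 1).
P = [[4, 3], [1, 1]], D = diag(-2, -5), P⁻¹ = [[1, -3], [-1, 4]].
Q⁶ = P·diag(64, 15625)·P⁻¹ = [[-46619, 186732], [-15561, 62308]].
The requested entry is 62308.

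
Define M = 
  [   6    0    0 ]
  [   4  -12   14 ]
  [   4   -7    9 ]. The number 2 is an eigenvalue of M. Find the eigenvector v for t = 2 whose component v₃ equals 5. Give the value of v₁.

M − 2I = [[4, 0, 0], [4, -14, 14], [4, -7, 7]].
Solving (M − 2I)v = 0 gives the eigenspace spanned by (0, 5, 5).
With v₃ = 5, v = (0, 5, 5), so v₁ = 0.

0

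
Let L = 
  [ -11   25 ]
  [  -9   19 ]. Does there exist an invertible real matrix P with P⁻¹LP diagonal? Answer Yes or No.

Characteristic polynomial: p(t) = t^2 - 8t + 16 = (t - 4)^2.
t = 4 has algebraic multiplicity 2; rank(L − 4I) = 1, so geometric multiplicity = 1.
Geometric multiplicity < algebraic multiplicity, so L is not diagonalizable.

No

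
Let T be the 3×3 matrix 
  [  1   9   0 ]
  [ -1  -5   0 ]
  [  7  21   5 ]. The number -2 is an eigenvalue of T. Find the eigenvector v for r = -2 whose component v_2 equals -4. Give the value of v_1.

T + 2I = [[3, 9, 0], [-1, -3, 0], [7, 21, 7]].
Solving (T + 2I)v = 0 gives the eigenspace spanned by (12, -4, 0).
With v_2 = -4, v = (12, -4, 0), so v_1 = 12.

12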